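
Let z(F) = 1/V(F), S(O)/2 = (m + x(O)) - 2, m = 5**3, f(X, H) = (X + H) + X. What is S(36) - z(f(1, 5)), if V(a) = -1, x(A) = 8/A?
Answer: 2227/9 ≈ 247.44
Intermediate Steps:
f(X, H) = H + 2*X (f(X, H) = (H + X) + X = H + 2*X)
m = 125
S(O) = 246 + 16/O (S(O) = 2*((125 + 8/O) - 2) = 2*(123 + 8/O) = 246 + 16/O)
z(F) = -1 (z(F) = 1/(-1) = -1)
S(36) - z(f(1, 5)) = (246 + 16/36) - 1*(-1) = (246 + 16*(1/36)) + 1 = (246 + 4/9) + 1 = 2218/9 + 1 = 2227/9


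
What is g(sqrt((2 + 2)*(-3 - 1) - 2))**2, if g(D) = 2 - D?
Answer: (2 - 3*I*sqrt(2))**2 ≈ -14.0 - 16.971*I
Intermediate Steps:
g(sqrt((2 + 2)*(-3 - 1) - 2))**2 = (2 - sqrt((2 + 2)*(-3 - 1) - 2))**2 = (2 - sqrt(4*(-4) - 2))**2 = (2 - sqrt(-16 - 2))**2 = (2 - sqrt(-18))**2 = (2 - 3*I*sqrt(2))**2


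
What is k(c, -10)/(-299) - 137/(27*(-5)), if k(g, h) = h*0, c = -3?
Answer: 137/135 ≈ 1.0148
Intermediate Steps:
k(g, h) = 0
k(c, -10)/(-299) - 137/(27*(-5)) = 0/(-299) - 137/(27*(-5)) = 0*(-1/299) - 137/(-135) = 0 - 137*(-1/135) = 0 + 137/135 = 137/135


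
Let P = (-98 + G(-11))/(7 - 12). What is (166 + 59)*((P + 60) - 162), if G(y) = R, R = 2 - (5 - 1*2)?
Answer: -18495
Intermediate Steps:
R = -1 (R = 2 - (5 - 2) = 2 - 1*3 = 2 - 3 = -1)
G(y) = -1
P = 99/5 (P = (-98 - 1)/(7 - 12) = -99/(-5) = -99*(-1/5) = 99/5 ≈ 19.800)
(166 + 59)*((P + 60) - 162) = (166 + 59)*((99/5 + 60) - 162) = 225*(399/5 - 162) = 225*(-411/5) = -18495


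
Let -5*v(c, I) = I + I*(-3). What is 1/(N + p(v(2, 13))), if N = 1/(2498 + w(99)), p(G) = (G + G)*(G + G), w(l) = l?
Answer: 64925/7022313 ≈ 0.0092455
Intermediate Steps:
v(c, I) = 2*I/5 (v(c, I) = -(I + I*(-3))/5 = -(I - 3*I)/5 = -(-2)*I/5 = 2*I/5)
p(G) = 4*G**2 (p(G) = (2*G)*(2*G) = 4*G**2)
N = 1/2597 (N = 1/(2498 + 99) = 1/2597 ≈ 0.00038506)
1/(N + p(v(2, 13))) = 1/(1/2597 + 4*((2/5)*13)**2) = 1/(1/2597 + 4*(26/5)**2) = 1/(1/2597 + 4*(676/25)) = 1/(1/2597 + 2704/25) = 1/(7022313/64925) = 64925/7022313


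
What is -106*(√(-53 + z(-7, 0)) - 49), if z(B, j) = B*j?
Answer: 5194 - 106*I*√53 ≈ 5194.0 - 771.69*I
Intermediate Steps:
-106*(√(-53 + z(-7, 0)) - 49) = -106*(√(-53 - 7*0) - 49) = -106*(√(-53 + 0) - 49) = -106*(√(-53) - 49) = -106*(I*√53 - 49) = -106*(-49 + I*√53) = 5194 - 106*I*√53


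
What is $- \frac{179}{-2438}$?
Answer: $\frac{179}{2438} \approx 0.073421$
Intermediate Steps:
$- \frac{179}{-2438} = \left(-179\right) \left(- \frac{1}{2438}\right) = \frac{179}{2438}$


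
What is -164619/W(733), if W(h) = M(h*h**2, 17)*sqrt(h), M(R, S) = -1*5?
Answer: 164619*sqrt(733)/3665 ≈ 1216.1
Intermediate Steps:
M(R, S) = -5
W(h) = -5*sqrt(h)
-164619/W(733) = -164619*(-sqrt(733)/3665) = -(-164619)*sqrt(733)/3665 = 164619*sqrt(733)/3665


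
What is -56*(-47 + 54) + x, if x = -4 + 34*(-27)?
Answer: -1314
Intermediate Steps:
x = -922 (x = -4 - 918 = -922)
-56*(-47 + 54) + x = -56*(-47 + 54) - 922 = -56*7 - 922 = -392 - 922 = -1314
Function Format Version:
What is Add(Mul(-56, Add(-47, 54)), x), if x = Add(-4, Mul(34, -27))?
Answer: -1314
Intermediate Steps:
x = -922 (x = Add(-4, -918) = -922)
Add(Mul(-56, Add(-47, 54)), x) = Add(Mul(-56, Add(-47, 54)), -922) = Add(Mul(-56, 7), -922) = Add(-392, -922) = -1314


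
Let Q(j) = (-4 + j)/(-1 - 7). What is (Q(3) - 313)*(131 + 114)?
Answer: -613235/8 ≈ -76654.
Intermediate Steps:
Q(j) = ½ - j/8 (Q(j) = (-4 + j)/(-8) = (-4 + j)*(-⅛) = ½ - j/8)
(Q(3) - 313)*(131 + 114) = ((½ - ⅛*3) - 313)*(131 + 114) = ((½ - 3/8) - 313)*245 = (⅛ - 313)*245 = -2503/8*245 = -613235/8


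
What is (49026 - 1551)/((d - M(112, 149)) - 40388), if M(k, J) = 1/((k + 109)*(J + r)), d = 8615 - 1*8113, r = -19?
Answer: -454652250/381974927 ≈ -1.1903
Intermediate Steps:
d = 502 (d = 8615 - 8113 = 502)
M(k, J) = 1/((-19 + J)*(109 + k)) (M(k, J) = 1/((k + 109)*(J - 19)) = 1/((109 + k)*(-19 + J)) = 1/((-19 + J)*(109 + k)))
(49026 - 1551)/((d - M(112, 149)) - 40388) = (49026 - 1551)/((502 - 1/(-2071 - 19*112 + 109*149 + 149*112)) - 40388) = 47475/((502 - 1/(-2071 - 2128 + 16241 + 16688)) - 40388) = 47475/((502 - 1/28730) - 40388) = 47475/(14422459/28730 - 40388) = 47475/(-1145924781/28730) = 47475*(-28730/1145924781) = -454652250/381974927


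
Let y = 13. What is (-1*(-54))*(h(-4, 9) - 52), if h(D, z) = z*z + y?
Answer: 2268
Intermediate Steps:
h(D, z) = 13 + z² (h(D, z) = z*z + 13 = z² + 13 = 13 + z²)
(-1*(-54))*(h(-4, 9) - 52) = (-1*(-54))*((13 + 9²) - 52) = 54*((13 + 81) - 52) = 54*(94 - 52) = 54*42 = 2268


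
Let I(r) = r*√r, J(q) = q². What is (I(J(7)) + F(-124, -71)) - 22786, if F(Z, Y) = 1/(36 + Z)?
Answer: -1974985/88 ≈ -22443.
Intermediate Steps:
I(r) = r^(3/2)
(I(J(7)) + F(-124, -71)) - 22786 = ((7²)^(3/2) + 1/(36 - 124)) - 22786 = (49^(3/2) + 1/(-88)) - 22786 = (343 - 1/88) - 22786 = 30183/88 - 22786 = -1974985/88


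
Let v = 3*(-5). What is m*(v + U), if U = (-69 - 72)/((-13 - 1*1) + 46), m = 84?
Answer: -13041/8 ≈ -1630.1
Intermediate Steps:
v = -15
U = -141/32 (U = -141/((-13 - 1) + 46) = -141/(-14 + 46) = -141/32 ≈ -4.4063)
m*(v + U) = 84*(-15 - 141/32) = 84*(-621/32) = -13041/8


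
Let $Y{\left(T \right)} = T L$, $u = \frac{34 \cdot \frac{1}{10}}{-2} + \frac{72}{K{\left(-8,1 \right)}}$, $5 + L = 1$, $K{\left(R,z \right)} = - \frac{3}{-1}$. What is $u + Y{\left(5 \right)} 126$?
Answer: $- \frac{24977}{10} \approx -2497.7$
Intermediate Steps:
$K{\left(R,z \right)} = 3$ ($K{\left(R,z \right)} = \left(-3\right) \left(-1\right) = 3$)
$L = -4$ ($L = -5 + 1 = -4$)
$u = \frac{223}{10}$ ($u = \frac{34 \cdot \frac{1}{10}}{-2} + \frac{72}{3} = 34 \cdot \frac{1}{10} \left(- \frac{1}{2}\right) + 72 \cdot \frac{1}{3} = \frac{17}{5} \left(- \frac{1}{2}\right) + 24 = - \frac{17}{10} + 24 = \frac{223}{10} \approx 22.3$)
$Y{\left(T \right)} = - 4 T$ ($Y{\left(T \right)} = T \left(-4\right) = - 4 T$)
$u + Y{\left(5 \right)} 126 = \frac{223}{10} + \left(-4\right) 5 \cdot 126 = \frac{223}{10} - 2520 = - \frac{24977}{10}$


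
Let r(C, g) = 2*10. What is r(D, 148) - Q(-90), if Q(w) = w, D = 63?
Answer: 110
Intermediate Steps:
r(C, g) = 20
r(D, 148) - Q(-90) = 20 - 1*(-90) = 20 + 90 = 110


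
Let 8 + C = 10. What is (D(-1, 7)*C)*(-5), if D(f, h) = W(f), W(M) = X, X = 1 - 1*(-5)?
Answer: -60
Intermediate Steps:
X = 6 (X = 1 + 5 = 6)
W(M) = 6
D(f, h) = 6
C = 2 (C = -8 + 10 = 2)
(D(-1, 7)*C)*(-5) = (6*2)*(-5) = 12*(-5) = -60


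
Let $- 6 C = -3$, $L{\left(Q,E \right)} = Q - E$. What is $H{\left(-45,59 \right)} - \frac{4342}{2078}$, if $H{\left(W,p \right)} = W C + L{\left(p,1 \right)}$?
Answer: $\frac{69427}{2078} \approx 33.41$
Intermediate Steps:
$C = \frac{1}{2}$ ($C = \left(- \frac{1}{6}\right) \left(-3\right) = \frac{1}{2} \approx 0.5$)
$H{\left(W,p \right)} = -1 + p + \frac{W}{2}$ ($H{\left(W,p \right)} = W \frac{1}{2} + \left(p - 1\right) = \frac{W}{2} + \left(p - 1\right) = \frac{W}{2} + \left(-1 + p\right) = -1 + p + \frac{W}{2}$)
$H{\left(-45,59 \right)} - \frac{4342}{2078} = \left(-1 + 59 + \frac{1}{2} \left(-45\right)\right) - \frac{4342}{2078} = \left(-1 + 59 - \frac{45}{2}\right) - 4342 \cdot \frac{1}{2078} = \frac{71}{2} - \frac{2171}{1039} = \frac{69427}{2078}$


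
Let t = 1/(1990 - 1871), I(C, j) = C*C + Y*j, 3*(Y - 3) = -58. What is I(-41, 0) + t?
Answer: 200040/119 ≈ 1681.0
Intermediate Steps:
Y = -49/3 (Y = 3 + (1/3)*(-58) = 3 - 58/3 = -49/3 ≈ -16.333)
I(C, j) = C**2 - 49*j/3 (I(C, j) = C*C - 49*j/3 = C**2 - 49*j/3)
t = 1/119 ≈ 0.0084034
I(-41, 0) + t = ((-41)**2 - 49/3*0) + 1/119 = (1681 + 0) + 1/119 = 1681 + 1/119 = 200040/119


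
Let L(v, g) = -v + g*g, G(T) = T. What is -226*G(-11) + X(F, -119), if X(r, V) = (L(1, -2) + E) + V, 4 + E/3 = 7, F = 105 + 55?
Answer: 2379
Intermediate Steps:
F = 160
E = 9 (E = -12 + 3*7 = -12 + 21 = 9)
L(v, g) = g² - v (L(v, g) = -v + g² = g² - v)
X(r, V) = 12 + V (X(r, V) = (((-2)² - 1*1) + 9) + V = ((4 - 1) + 9) + V = (3 + 9) + V = 12 + V)
-226*G(-11) + X(F, -119) = -226*(-11) + (12 - 119) = 2486 - 107 = 2379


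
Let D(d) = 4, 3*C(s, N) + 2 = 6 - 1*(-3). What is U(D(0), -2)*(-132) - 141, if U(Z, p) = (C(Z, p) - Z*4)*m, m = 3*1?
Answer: 5271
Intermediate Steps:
C(s, N) = 7/3 (C(s, N) = -⅔ + (6 - 1*(-3))/3 = -⅔ + (6 + 3)/3 = -⅔ + (⅓)*9 = -⅔ + 3 = 7/3)
m = 3
U(Z, p) = 7 - 12*Z (U(Z, p) = (7/3 - Z*4)*3 = (7/3 - 4*Z)*3 = 7 - 12*Z)
U(D(0), -2)*(-132) - 141 = (7 - 12*4)*(-132) - 141 = (7 - 48)*(-132) - 141 = -41*(-132) - 141 = 5412 - 141 = 5271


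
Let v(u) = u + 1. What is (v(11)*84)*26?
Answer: 26208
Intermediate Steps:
v(u) = 1 + u
(v(11)*84)*26 = ((1 + 11)*84)*26 = (12*84)*26 = 1008*26 = 26208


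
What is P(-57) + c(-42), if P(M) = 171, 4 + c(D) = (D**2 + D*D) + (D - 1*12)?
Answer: 3641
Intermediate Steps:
c(D) = -16 + D + 2*D**2 (c(D) = -4 + ((D**2 + D*D) + (D - 1*12)) = -4 + ((D**2 + D**2) + (D - 12)) = -4 + (2*D**2 + (-12 + D)) = -4 + (-12 + D + 2*D**2) = -16 + D + 2*D**2)
P(-57) + c(-42) = 171 + (-16 - 42 + 2*(-42)**2) = 171 + (-16 - 42 + 2*1764) = 171 + (-16 - 42 + 3528) = 171 + 3470 = 3641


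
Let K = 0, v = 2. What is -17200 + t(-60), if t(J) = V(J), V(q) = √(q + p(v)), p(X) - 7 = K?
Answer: -17200 + I*√53 ≈ -17200.0 + 7.2801*I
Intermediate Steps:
p(X) = 7 (p(X) = 7 + 0 = 7)
V(q) = √(7 + q) (V(q) = √(q + 7) = √(7 + q))
t(J) = √(7 + J)
-17200 + t(-60) = -17200 + √(7 - 60) = -17200 + √(-53) = -17200 + I*√53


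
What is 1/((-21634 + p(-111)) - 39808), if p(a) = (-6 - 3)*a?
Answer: -1/60443 ≈ -1.6545e-5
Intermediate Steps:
p(a) = -9*a
1/((-21634 + p(-111)) - 39808) = 1/((-21634 - 9*(-111)) - 39808) = 1/((-21634 + 999) - 39808) = 1/(-20635 - 39808) = 1/(-60443) = -1/60443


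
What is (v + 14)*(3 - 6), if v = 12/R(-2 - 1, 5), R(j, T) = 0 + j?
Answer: -30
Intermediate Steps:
R(j, T) = j
v = -4 (v = 12/(-2 - 1) = 12/(-3) = 12*(-⅓) = -4)
(v + 14)*(3 - 6) = (-4 + 14)*(3 - 6) = 10*(-3) = -30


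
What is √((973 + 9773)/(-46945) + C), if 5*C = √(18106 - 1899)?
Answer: √(-504470970 + 440766605*√16207)/46945 ≈ 5.0232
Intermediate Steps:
C = √16207/5 (C = √(18106 - 1899)/5 = √16207/5 ≈ 25.461)
√((973 + 9773)/(-46945) + C) = √((973 + 9773)/(-46945) + √16207/5) = √(10746*(-1/46945) + √16207/5) = √(-10746/46945 + √16207/5)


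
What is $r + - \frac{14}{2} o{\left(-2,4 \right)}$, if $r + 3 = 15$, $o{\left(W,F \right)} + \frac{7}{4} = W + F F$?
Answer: $- \frac{295}{4} \approx -73.75$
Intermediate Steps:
$o{\left(W,F \right)} = - \frac{7}{4} + W + F^{2}$ ($o{\left(W,F \right)} = - \frac{7}{4} + \left(W + F F\right) = - \frac{7}{4} + \left(W + F^{2}\right) = - \frac{7}{4} + W + F^{2}$)
$r = 12$ ($r = -3 + 15 = 12$)
$r + - \frac{14}{2} o{\left(-2,4 \right)} = 12 + - \frac{14}{2} \left(- \frac{7}{4} - 2 + 4^{2}\right) = 12 + \left(-14\right) \frac{1}{2} \left(- \frac{7}{4} - 2 + 16\right) = 12 - \frac{343}{4} = - \frac{295}{4}$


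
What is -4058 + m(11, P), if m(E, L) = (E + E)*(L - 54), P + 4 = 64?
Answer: -3926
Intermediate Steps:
P = 60 (P = -4 + 64 = 60)
m(E, L) = 2*E*(-54 + L) (m(E, L) = (2*E)*(-54 + L) = 2*E*(-54 + L))
-4058 + m(11, P) = -4058 + 2*11*(-54 + 60) = -4058 + 2*11*6 = -4058 + 132 = -3926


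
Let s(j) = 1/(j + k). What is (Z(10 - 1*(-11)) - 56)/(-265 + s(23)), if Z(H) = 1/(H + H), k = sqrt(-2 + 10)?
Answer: 54089457/256025252 - 2351*sqrt(2)/768075756 ≈ 0.21126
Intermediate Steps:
k = 2*sqrt(2) (k = sqrt(8) = 2*sqrt(2) ≈ 2.8284)
Z(H) = 1/(2*H)
s(j) = 1/(j + 2*sqrt(2))
(Z(10 - 1*(-11)) - 56)/(-265 + s(23)) = (1/(2*(10 - 1*(-11))) - 56)/(-265 + 1/(23 + 2*sqrt(2))) = (1/(2*(10 + 11)) - 56)/(-265 + 1/(23 + 2*sqrt(2))) = ((1/2)/21 - 56)/(-265 + 1/(23 + 2*sqrt(2))) = ((1/2)*(1/21) - 56)/(-265 + 1/(23 + 2*sqrt(2))) = (1/42 - 56)/(-265 + 1/(23 + 2*sqrt(2))) = -2351/(42*(-265 + 1/(23 + 2*sqrt(2))))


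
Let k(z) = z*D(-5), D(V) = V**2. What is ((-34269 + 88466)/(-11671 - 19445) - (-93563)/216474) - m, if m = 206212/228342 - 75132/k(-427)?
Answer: -4219087695006001711/456079643449539900 ≈ -9.2508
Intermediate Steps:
k(z) = 25*z (k(z) = z*(-5)**2 = z*25 = 25*z)
m = 9678552122/1218775425 (m = 206212/228342 - 75132/(25*(-427)) = 206212*(1/228342) - 75132/(-10675) = 103106/114171 - 75132*(-1/10675) = 103106/114171 + 75132/10675 = 9678552122/1218775425 ≈ 7.9412)
((-34269 + 88466)/(-11671 - 19445) - (-93563)/216474) - m = ((-34269 + 88466)/(-11671 - 19445) - (-93563)/216474) - 1*9678552122/1218775425 = (54197/(-31116) - (-93563)/216474) - 9678552122/1218775425 = (54197*(-1/31116) - 1*(-93563/216474)) - 9678552122/1218775425 = (-54197/31116 + 93563/216474) - 9678552122/1218775425 = -1470155845/1122634164 - 9678552122/1218775425 = -4219087695006001711/456079643449539900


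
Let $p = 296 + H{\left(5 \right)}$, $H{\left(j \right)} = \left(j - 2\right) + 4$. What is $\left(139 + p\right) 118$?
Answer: $52156$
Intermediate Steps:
$H{\left(j \right)} = 2 + j$ ($H{\left(j \right)} = \left(-2 + j\right) + 4 = 2 + j$)
$p = 303$ ($p = 296 + \left(2 + 5\right) = 296 + 7 = 303$)
$\left(139 + p\right) 118 = \left(139 + 303\right) 118 = 442 \cdot 118 = 52156$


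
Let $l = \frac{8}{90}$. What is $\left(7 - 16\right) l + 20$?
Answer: $\frac{96}{5} \approx 19.2$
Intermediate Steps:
$l = \frac{4}{45}$ ($l = 8 \cdot \frac{1}{90} = \frac{4}{45} \approx 0.088889$)
$\left(7 - 16\right) l + 20 = \left(7 - 16\right) \frac{4}{45} + 20 = \left(-9\right) \frac{4}{45} + 20 = - \frac{4}{5} + 20 = \frac{96}{5}$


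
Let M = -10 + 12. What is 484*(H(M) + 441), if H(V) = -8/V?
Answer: 211508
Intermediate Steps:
M = 2
484*(H(M) + 441) = 484*(-8/2 + 441) = 484*(-8*1/2 + 441) = 484*(-4 + 441) = 484*437 = 211508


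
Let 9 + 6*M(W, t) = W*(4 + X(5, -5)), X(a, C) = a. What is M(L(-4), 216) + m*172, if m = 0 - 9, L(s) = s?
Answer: -3111/2 ≈ -1555.5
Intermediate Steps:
m = -9
M(W, t) = -3/2 + 3*W/2 (M(W, t) = -3/2 + (W*(4 + 5))/6 = -3/2 + (W*9)/6 = -3/2 + (9*W)/6 = -3/2 + 3*W/2)
M(L(-4), 216) + m*172 = (-3/2 + (3/2)*(-4)) - 9*172 = (-3/2 - 6) - 1548 = -15/2 - 1548 = -3111/2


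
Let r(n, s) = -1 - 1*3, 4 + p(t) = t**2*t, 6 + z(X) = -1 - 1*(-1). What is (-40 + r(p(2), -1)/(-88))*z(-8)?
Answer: 2637/11 ≈ 239.73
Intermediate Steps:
z(X) = -6 (z(X) = -6 + (-1 - 1*(-1)) = -6 + (-1 + 1) = -6 + 0 = -6)
p(t) = -4 + t**3 (p(t) = -4 + t**2*t = -4 + t**3)
r(n, s) = -4 (r(n, s) = -1 - 3 = -4)
(-40 + r(p(2), -1)/(-88))*z(-8) = (-40 - 4/(-88))*(-6) = (-40 - 4*(-1/88))*(-6) = (-40 + 1/22)*(-6) = -879/22*(-6) = 2637/11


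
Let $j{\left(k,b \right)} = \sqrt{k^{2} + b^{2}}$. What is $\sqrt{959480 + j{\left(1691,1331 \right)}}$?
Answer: $\sqrt{959480 + \sqrt{4631042}} \approx 980.63$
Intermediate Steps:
$j{\left(k,b \right)} = \sqrt{b^{2} + k^{2}}$
$\sqrt{959480 + j{\left(1691,1331 \right)}} = \sqrt{959480 + \sqrt{1331^{2} + 1691^{2}}} = \sqrt{959480 + \sqrt{1771561 + 2859481}} = \sqrt{959480 + \sqrt{4631042}}$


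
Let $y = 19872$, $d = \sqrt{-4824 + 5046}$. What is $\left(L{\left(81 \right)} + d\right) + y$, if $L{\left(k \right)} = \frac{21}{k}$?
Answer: $\frac{536551}{27} + \sqrt{222} \approx 19887.0$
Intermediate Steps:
$d = \sqrt{222} \approx 14.9$
$\left(L{\left(81 \right)} + d\right) + y = \left(\frac{21}{81} + \sqrt{222}\right) + 19872 = \left(21 \cdot \frac{1}{81} + \sqrt{222}\right) + 19872 = \left(\frac{7}{27} + \sqrt{222}\right) + 19872 = \frac{536551}{27} + \sqrt{222}$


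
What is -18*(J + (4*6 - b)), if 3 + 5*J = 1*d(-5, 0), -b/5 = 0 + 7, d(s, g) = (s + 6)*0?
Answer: -5256/5 ≈ -1051.2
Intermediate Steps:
d(s, g) = 0 (d(s, g) = (6 + s)*0 = 0)
b = -35 (b = -5*(0 + 7) = -5*7 = -35)
J = -⅗ (J = -⅗ + (1*0)/5 = -⅗ + (⅕)*0 = -⅗ + 0 = -⅗ ≈ -0.60000)
-18*(J + (4*6 - b)) = -18*(-⅗ + (4*6 - 1*(-35))) = -18*(-⅗ + (24 + 35)) = -18*(-⅗ + 59) = -18*292/5 = -5256/5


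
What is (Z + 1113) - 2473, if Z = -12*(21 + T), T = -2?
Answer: -1588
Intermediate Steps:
Z = -228 (Z = -12*(21 - 2) = -12*19 = -228)
(Z + 1113) - 2473 = (-228 + 1113) - 2473 = 885 - 2473 = -1588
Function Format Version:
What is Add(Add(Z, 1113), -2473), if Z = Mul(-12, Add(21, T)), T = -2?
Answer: -1588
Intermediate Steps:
Z = -228 (Z = Mul(-12, Add(21, -2)) = Mul(-12, 19) = -228)
Add(Add(Z, 1113), -2473) = Add(Add(-228, 1113), -2473) = Add(885, -2473) = -1588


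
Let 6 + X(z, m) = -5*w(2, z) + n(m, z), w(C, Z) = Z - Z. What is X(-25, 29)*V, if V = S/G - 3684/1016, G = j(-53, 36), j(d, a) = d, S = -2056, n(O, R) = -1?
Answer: -3313877/13462 ≈ -246.17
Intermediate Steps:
G = -53
w(C, Z) = 0
X(z, m) = -7 (X(z, m) = -6 + (-5*0 - 1) = -6 + (0 - 1) = -6 - 1 = -7)
V = 473411/13462 (V = -2056/(-53) - 3684/1016 = -2056*(-1/53) - 3684*1/1016 = 2056/53 - 921/254 = 473411/13462 ≈ 35.166)
X(-25, 29)*V = -7*473411/13462 = -3313877/13462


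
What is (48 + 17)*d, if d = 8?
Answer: 520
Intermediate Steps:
(48 + 17)*d = (48 + 17)*8 = 65*8 = 520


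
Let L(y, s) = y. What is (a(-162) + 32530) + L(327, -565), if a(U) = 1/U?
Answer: 5322833/162 ≈ 32857.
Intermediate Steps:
(a(-162) + 32530) + L(327, -565) = (1/(-162) + 32530) + 327 = (-1/162 + 32530) + 327 = 5269859/162 + 327 = 5322833/162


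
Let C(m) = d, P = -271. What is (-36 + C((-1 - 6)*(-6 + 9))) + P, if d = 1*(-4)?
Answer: -311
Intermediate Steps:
d = -4
C(m) = -4
(-36 + C((-1 - 6)*(-6 + 9))) + P = (-36 - 4) - 271 = -40 - 271 = -311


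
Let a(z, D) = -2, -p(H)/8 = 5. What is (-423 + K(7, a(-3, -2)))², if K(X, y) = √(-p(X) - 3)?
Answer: (423 - √37)² ≈ 1.7382e+5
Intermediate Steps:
p(H) = -40 (p(H) = -8*5 = -40)
K(X, y) = √37 (K(X, y) = √(-1*(-40) - 3) = √(40 - 3) = √37)
(-423 + K(7, a(-3, -2)))² = (-423 + √37)²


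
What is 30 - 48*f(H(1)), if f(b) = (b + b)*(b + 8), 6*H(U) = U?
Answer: -302/3 ≈ -100.67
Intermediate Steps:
H(U) = U/6
f(b) = 2*b*(8 + b) (f(b) = (2*b)*(8 + b) = 2*b*(8 + b))
30 - 48*f(H(1)) = 30 - 96*(1/6)*1*(8 + (1/6)*1) = 30 - 96*(8 + 1/6)/6 = 30 - 96*49/(6*6) = 30 - 48*49/18 = 30 - 392/3 = -302/3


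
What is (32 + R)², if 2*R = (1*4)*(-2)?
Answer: 784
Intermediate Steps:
R = -4 (R = ((1*4)*(-2))/2 = (4*(-2))/2 = (½)*(-8) = -4)
(32 + R)² = (32 - 4)² = 28² = 784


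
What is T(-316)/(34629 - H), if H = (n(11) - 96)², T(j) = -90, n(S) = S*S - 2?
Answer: -9/3410 ≈ -0.0026393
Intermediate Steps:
n(S) = -2 + S² (n(S) = S² - 2 = -2 + S²)
H = 529 (H = ((-2 + 11²) - 96)² = ((-2 + 121) - 96)² = (119 - 96)² = 23² = 529)
T(-316)/(34629 - H) = -90/(34629 - 1*529) = -90/(34629 - 529) = -90/34100 = -90*1/34100 = -9/3410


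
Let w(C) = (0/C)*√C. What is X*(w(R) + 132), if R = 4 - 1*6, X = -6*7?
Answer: -5544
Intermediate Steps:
X = -42
R = -2 (R = 4 - 6 = -2)
w(C) = 0 (w(C) = 0*√C = 0)
X*(w(R) + 132) = -42*(0 + 132) = -42*132 = -5544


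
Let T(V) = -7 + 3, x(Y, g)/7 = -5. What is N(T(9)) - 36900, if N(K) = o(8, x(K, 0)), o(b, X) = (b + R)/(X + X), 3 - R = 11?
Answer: -36900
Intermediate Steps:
R = -8 (R = 3 - 1*11 = 3 - 11 = -8)
x(Y, g) = -35 (x(Y, g) = 7*(-5) = -35)
o(b, X) = (-8 + b)/(2*X) (o(b, X) = (b - 8)/(X + X) = (-8 + b)/((2*X)) = (-8 + b)*(1/(2*X)) = (-8 + b)/(2*X))
T(V) = -4
N(K) = 0 (N(K) = (½)*(-8 + 8)/(-35) = (½)*(-1/35)*0 = 0)
N(T(9)) - 36900 = 0 - 36900 = -36900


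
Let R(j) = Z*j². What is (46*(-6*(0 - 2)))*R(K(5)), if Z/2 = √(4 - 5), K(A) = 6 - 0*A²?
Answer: 39744*I ≈ 39744.0*I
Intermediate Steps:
K(A) = 6 (K(A) = 6 - 1*0 = 6 + 0 = 6)
Z = 2*I (Z = 2*√(4 - 5) = 2*√(-1) = 2*I ≈ 2.0*I)
R(j) = 2*I*j² (R(j) = (2*I)*j² = 2*I*j²)
(46*(-6*(0 - 2)))*R(K(5)) = (46*(-6*(0 - 2)))*(2*I*6²) = (46*(-6*(-2)))*(2*I*36) = (46*12)*(72*I) = 552*(72*I) = 39744*I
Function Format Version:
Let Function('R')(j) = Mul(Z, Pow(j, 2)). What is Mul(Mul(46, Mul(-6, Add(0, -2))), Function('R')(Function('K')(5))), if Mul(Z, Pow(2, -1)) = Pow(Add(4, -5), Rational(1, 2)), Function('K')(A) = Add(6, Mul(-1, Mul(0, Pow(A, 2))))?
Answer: Mul(39744, I) ≈ Mul(39744., I)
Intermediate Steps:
Function('K')(A) = 6 (Function('K')(A) = Add(6, Mul(-1, 0)) = Add(6, 0) = 6)
Z = Mul(2, I) (Z = Mul(2, Pow(Add(4, -5), Rational(1, 2))) = Mul(2, Pow(-1, Rational(1, 2))) = Mul(2, I) ≈ Mul(2.0000, I))
Function('R')(j) = Mul(2, I, Pow(j, 2)) (Function('R')(j) = Mul(Mul(2, I), Pow(j, 2)) = Mul(2, I, Pow(j, 2)))
Mul(Mul(46, Mul(-6, Add(0, -2))), Function('R')(Function('K')(5))) = Mul(Mul(46, Mul(-6, Add(0, -2))), Mul(2, I, Pow(6, 2))) = Mul(Mul(46, Mul(-6, -2)), Mul(2, I, 36)) = Mul(Mul(46, 12), Mul(72, I)) = Mul(552, Mul(72, I)) = Mul(39744, I)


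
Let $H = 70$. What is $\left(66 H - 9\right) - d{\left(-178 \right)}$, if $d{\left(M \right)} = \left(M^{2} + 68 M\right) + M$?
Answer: $-14791$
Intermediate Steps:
$d{\left(M \right)} = M^{2} + 69 M$
$\left(66 H - 9\right) - d{\left(-178 \right)} = \left(66 \cdot 70 - 9\right) - - 178 \left(69 - 178\right) = \left(4620 - 9\right) - \left(-178\right) \left(-109\right) = 4611 - 19402 = -14791$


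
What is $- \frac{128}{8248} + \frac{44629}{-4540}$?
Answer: $- \frac{46085139}{4680740} \approx -9.8457$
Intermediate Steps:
$- \frac{128}{8248} + \frac{44629}{-4540} = \left(-128\right) \frac{1}{8248} + 44629 \left(- \frac{1}{4540}\right) = - \frac{16}{1031} - \frac{44629}{4540} = - \frac{46085139}{4680740}$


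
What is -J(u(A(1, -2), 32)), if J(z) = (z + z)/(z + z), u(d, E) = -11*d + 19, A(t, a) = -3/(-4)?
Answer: -1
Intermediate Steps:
A(t, a) = ¾ (A(t, a) = -3*(-¼) = ¾)
u(d, E) = 19 - 11*d
J(z) = 1 (J(z) = (2*z)/((2*z)) = (2*z)*(1/(2*z)) = 1)
-J(u(A(1, -2), 32)) = -1*1 = -1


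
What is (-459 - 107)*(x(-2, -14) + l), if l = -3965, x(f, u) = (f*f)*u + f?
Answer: 2277018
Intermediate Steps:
x(f, u) = f + u*f² (x(f, u) = f²*u + f = u*f² + f = f + u*f²)
(-459 - 107)*(x(-2, -14) + l) = (-459 - 107)*(-2*(1 - 2*(-14)) - 3965) = -566*(-2*(1 + 28) - 3965) = -566*(-2*29 - 3965) = -566*(-58 - 3965) = -566*(-4023) = 2277018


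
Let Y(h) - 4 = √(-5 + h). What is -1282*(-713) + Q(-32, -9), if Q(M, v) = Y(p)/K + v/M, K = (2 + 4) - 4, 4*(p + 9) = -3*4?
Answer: 29250185/32 + I*√17/2 ≈ 9.1407e+5 + 2.0616*I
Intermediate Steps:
p = -12 (p = -9 + (-3*4)/4 = -9 + (¼)*(-12) = -9 - 3 = -12)
Y(h) = 4 + √(-5 + h)
K = 2 (K = 6 - 4 = 2)
Q(M, v) = 2 + v/M + I*√17/2 (Q(M, v) = (4 + √(-5 - 12))/2 + v/M = (4 + √(-17))*(½) + v/M = (4 + I*√17)*(½) + v/M = (2 + I*√17/2) + v/M = 2 + v/M + I*√17/2)
-1282*(-713) + Q(-32, -9) = -1282*(-713) + (2 - 9/(-32) + I*√17/2) = 914066 + (2 - 9*(-1/32) + I*√17/2) = 914066 + (2 + 9/32 + I*√17/2) = 914066 + (73/32 + I*√17/2) = 29250185/32 + I*√17/2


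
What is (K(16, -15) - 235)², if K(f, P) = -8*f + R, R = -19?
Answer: 145924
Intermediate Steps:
K(f, P) = -19 - 8*f (K(f, P) = -8*f - 19 = -19 - 8*f)
(K(16, -15) - 235)² = ((-19 - 8*16) - 235)² = ((-19 - 128) - 235)² = (-147 - 235)² = (-382)² = 145924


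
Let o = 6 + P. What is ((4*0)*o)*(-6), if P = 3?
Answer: 0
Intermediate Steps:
o = 9 (o = 6 + 3 = 9)
((4*0)*o)*(-6) = ((4*0)*9)*(-6) = (0*9)*(-6) = 0*(-6) = 0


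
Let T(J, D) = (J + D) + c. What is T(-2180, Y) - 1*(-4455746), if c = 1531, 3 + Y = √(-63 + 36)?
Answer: 4455094 + 3*I*√3 ≈ 4.4551e+6 + 5.1962*I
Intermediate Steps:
Y = -3 + 3*I*√3 (Y = -3 + √(-63 + 36) = -3 + √(-27) = -3 + 3*I*√3 ≈ -3.0 + 5.1962*I)
T(J, D) = 1531 + D + J (T(J, D) = (J + D) + 1531 = (D + J) + 1531 = 1531 + D + J)
T(-2180, Y) - 1*(-4455746) = (1531 + (-3 + 3*I*√3) - 2180) - 1*(-4455746) = (-652 + 3*I*√3) + 4455746 = 4455094 + 3*I*√3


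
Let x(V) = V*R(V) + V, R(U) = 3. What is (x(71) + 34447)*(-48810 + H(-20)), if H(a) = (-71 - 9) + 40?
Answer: -1696609350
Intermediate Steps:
H(a) = -40 (H(a) = -80 + 40 = -40)
x(V) = 4*V (x(V) = V*3 + V = 3*V + V = 4*V)
(x(71) + 34447)*(-48810 + H(-20)) = (4*71 + 34447)*(-48810 - 40) = (284 + 34447)*(-48850) = 34731*(-48850) = -1696609350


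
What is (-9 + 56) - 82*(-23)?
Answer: 1933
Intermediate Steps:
(-9 + 56) - 82*(-23) = 47 + 1886 = 1933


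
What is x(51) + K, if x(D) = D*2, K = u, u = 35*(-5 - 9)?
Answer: -388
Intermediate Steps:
u = -490 (u = 35*(-14) = -490)
K = -490
x(D) = 2*D
x(51) + K = 2*51 - 490 = 102 - 490 = -388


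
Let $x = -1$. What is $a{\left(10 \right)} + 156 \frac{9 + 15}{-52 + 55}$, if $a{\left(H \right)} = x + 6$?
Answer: $1253$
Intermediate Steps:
$a{\left(H \right)} = 5$ ($a{\left(H \right)} = -1 + 6 = 5$)
$a{\left(10 \right)} + 156 \frac{9 + 15}{-52 + 55} = 5 + 156 \frac{9 + 15}{-52 + 55} = 5 + 156 \cdot \frac{24}{3} = 5 + 156 \cdot 24 \cdot \frac{1}{3} = 5 + 156 \cdot 8 = 5 + 1248 = 1253$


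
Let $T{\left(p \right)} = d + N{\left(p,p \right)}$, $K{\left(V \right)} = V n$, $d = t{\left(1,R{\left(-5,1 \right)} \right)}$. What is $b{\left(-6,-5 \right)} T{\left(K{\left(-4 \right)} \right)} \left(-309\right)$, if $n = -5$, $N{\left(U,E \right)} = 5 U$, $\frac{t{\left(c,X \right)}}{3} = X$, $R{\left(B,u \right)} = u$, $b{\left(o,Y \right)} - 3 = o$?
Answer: $95481$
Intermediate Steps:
$b{\left(o,Y \right)} = 3 + o$
$t{\left(c,X \right)} = 3 X$
$d = 3$ ($d = 3 \cdot 1 = 3$)
$K{\left(V \right)} = - 5 V$ ($K{\left(V \right)} = V \left(-5\right) = - 5 V$)
$T{\left(p \right)} = 3 + 5 p$
$b{\left(-6,-5 \right)} T{\left(K{\left(-4 \right)} \right)} \left(-309\right) = \left(3 - 6\right) \left(3 + 5 \left(\left(-5\right) \left(-4\right)\right)\right) \left(-309\right) = - 3 \left(3 + 5 \cdot 20\right) \left(-309\right) = - 3 \left(3 + 100\right) \left(-309\right) = \left(-3\right) 103 \left(-309\right) = \left(-309\right) \left(-309\right) = 95481$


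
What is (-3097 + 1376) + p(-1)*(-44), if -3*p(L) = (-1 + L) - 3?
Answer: -5383/3 ≈ -1794.3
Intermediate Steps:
p(L) = 4/3 - L/3 (p(L) = -((-1 + L) - 3)/3 = -(-4 + L)/3 = 4/3 - L/3)
(-3097 + 1376) + p(-1)*(-44) = (-3097 + 1376) + (4/3 - 1/3*(-1))*(-44) = -1721 + (4/3 + 1/3)*(-44) = -1721 + (5/3)*(-44) = -1721 - 220/3 = -5383/3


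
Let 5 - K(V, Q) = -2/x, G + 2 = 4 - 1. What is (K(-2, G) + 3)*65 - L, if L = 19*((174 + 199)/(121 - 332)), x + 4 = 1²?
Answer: 322991/633 ≈ 510.25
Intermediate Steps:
x = -3 (x = -4 + 1² = -4 + 1 = -3)
G = 1 (G = -2 + (4 - 1) = -2 + 3 = 1)
K(V, Q) = 13/3 (K(V, Q) = 5 - (-2)/(-3) = 5 - (-2)*(-1)/3 = 5 - 1*⅔ = 5 - ⅔ = 13/3)
L = -7087/211 (L = 19*(373/(-211)) = 19*(373*(-1/211)) = 19*(-373/211) = -7087/211 ≈ -33.588)
(K(-2, G) + 3)*65 - L = (13/3 + 3)*65 - 1*(-7087/211) = (22/3)*65 + 7087/211 = 1430/3 + 7087/211 = 322991/633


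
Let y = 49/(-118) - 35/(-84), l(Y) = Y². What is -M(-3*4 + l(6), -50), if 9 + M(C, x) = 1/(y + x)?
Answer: 319299/35399 ≈ 9.0200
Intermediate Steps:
y = 1/708 (y = 49*(-1/118) - 35*(-1/84) = -49/118 + 5/12 = 1/708 ≈ 0.0014124)
M(C, x) = -9 + 1/(1/708 + x)
-M(-3*4 + l(6), -50) = -3*(233 - 2124*(-50))/(1 + 708*(-50)) = -3*(233 + 106200)/(1 - 35400) = -3*106433/(-35399) = -3*(-1)*106433/35399 = -1*(-319299/35399) = 319299/35399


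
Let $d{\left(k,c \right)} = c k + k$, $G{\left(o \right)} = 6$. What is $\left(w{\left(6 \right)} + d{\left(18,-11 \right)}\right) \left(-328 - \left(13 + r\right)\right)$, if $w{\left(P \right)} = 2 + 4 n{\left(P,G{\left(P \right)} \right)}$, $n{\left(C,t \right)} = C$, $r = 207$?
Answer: $84392$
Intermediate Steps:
$w{\left(P \right)} = 2 + 4 P$
$d{\left(k,c \right)} = k + c k$
$\left(w{\left(6 \right)} + d{\left(18,-11 \right)}\right) \left(-328 - \left(13 + r\right)\right) = \left(\left(2 + 4 \cdot 6\right) + 18 \left(1 - 11\right)\right) \left(-328 - 220\right) = \left(\left(2 + 24\right) + 18 \left(-10\right)\right) \left(-328 - 220\right) = \left(26 - 180\right) \left(-328 - 220\right) = \left(-154\right) \left(-548\right) = 84392$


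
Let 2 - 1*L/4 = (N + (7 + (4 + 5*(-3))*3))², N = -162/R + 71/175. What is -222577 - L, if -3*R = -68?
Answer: -1932065039904/8850625 ≈ -2.1830e+5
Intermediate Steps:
R = 68/3 (R = -⅓*(-68) = 68/3 ≈ 22.667)
N = -40111/5950 (N = -162/68/3 + 71/175 = -162*3/68 + 71*(1/175) = -243/34 + 71/175 = -40111/5950 ≈ -6.7413)
L = -37880520721/8850625 (L = 8 - 4*(-40111/5950 + (7 + (4 + 5*(-3))*3))² = 8 - 4*(-40111/5950 + (7 + (4 - 15)*3))² = 8 - 4*(-40111/5950 + (7 - 11*3))² = 8 - 4*(-40111/5950 + (7 - 33))² = 8 - 4*(-40111/5950 - 26)² = 8 - 4*(-194811/5950)² = 8 - 4*37951325721/35402500 = 8 - 37951325721/8850625 = -37880520721/8850625 ≈ -4280.0)
-222577 - L = -222577 - 1*(-37880520721/8850625) = -222577 + 37880520721/8850625 = -1932065039904/8850625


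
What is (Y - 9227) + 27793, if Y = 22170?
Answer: 40736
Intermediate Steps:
(Y - 9227) + 27793 = (22170 - 9227) + 27793 = 12943 + 27793 = 40736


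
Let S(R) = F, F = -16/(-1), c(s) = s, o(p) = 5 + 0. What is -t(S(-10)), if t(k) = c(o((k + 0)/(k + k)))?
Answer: -5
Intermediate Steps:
o(p) = 5
F = 16 (F = -16*(-1) = 16)
S(R) = 16
t(k) = 5
-t(S(-10)) = -1*5 = -5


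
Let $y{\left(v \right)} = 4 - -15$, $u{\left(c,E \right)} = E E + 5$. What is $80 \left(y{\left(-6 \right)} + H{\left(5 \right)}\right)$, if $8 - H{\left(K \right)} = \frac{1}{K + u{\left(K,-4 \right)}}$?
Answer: $\frac{28040}{13} \approx 2156.9$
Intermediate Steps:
$u{\left(c,E \right)} = 5 + E^{2}$ ($u{\left(c,E \right)} = E^{2} + 5 = 5 + E^{2}$)
$H{\left(K \right)} = 8 - \frac{1}{21 + K}$ ($H{\left(K \right)} = 8 - \frac{1}{K + \left(5 + \left(-4\right)^{2}\right)} = 8 - \frac{1}{K + \left(5 + 16\right)} = 8 - \frac{1}{K + 21} = 8 - \frac{1}{21 + K}$)
$y{\left(v \right)} = 19$ ($y{\left(v \right)} = 4 + 15 = 19$)
$80 \left(y{\left(-6 \right)} + H{\left(5 \right)}\right) = 80 \left(19 + \frac{167 + 8 \cdot 5}{21 + 5}\right) = 80 \left(19 + \frac{167 + 40}{26}\right) = 80 \left(19 + \frac{1}{26} \cdot 207\right) = 80 \left(19 + \frac{207}{26}\right) = 80 \cdot \frac{701}{26} = \frac{28040}{13}$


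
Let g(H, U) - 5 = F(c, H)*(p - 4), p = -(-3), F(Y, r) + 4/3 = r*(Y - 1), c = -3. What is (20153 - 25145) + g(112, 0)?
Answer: -13613/3 ≈ -4537.7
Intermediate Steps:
F(Y, r) = -4/3 + r*(-1 + Y) (F(Y, r) = -4/3 + r*(Y - 1) = -4/3 + r*(-1 + Y))
p = 3 (p = -3*(-1) = 3)
g(H, U) = 19/3 + 4*H (g(H, U) = 5 + (-4/3 - H - 3*H)*(3 - 4) = 5 + (-4/3 - 4*H)*(-1) = 5 + (4/3 + 4*H) = 19/3 + 4*H)
(20153 - 25145) + g(112, 0) = (20153 - 25145) + (19/3 + 4*112) = -4992 + (19/3 + 448) = -4992 + 1363/3 = -13613/3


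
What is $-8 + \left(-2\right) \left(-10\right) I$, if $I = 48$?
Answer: $952$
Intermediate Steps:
$-8 + \left(-2\right) \left(-10\right) I = -8 + \left(-2\right) \left(-10\right) 48 = -8 + 20 \cdot 48 = -8 + 960 = 952$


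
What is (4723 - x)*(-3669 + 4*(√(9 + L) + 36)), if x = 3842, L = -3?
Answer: -3105525 + 3524*√6 ≈ -3.0969e+6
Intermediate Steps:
(4723 - x)*(-3669 + 4*(√(9 + L) + 36)) = (4723 - 1*3842)*(-3669 + 4*(√(9 - 3) + 36)) = (4723 - 3842)*(-3669 + 4*(√6 + 36)) = 881*(-3669 + 4*(36 + √6)) = 881*(-3669 + (144 + 4*√6)) = 881*(-3525 + 4*√6) = -3105525 + 3524*√6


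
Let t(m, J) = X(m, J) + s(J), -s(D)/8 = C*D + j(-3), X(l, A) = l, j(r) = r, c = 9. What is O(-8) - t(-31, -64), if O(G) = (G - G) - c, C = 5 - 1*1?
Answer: -2050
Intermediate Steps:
C = 4 (C = 5 - 1 = 4)
s(D) = 24 - 32*D (s(D) = -8*(4*D - 3) = -8*(-3 + 4*D) = 24 - 32*D)
O(G) = -9 (O(G) = (G - G) - 1*9 = 0 - 9 = -9)
t(m, J) = 24 + m - 32*J (t(m, J) = m + (24 - 32*J) = 24 + m - 32*J)
O(-8) - t(-31, -64) = -9 - (24 - 31 - 32*(-64)) = -9 - (24 - 31 + 2048) = -9 - 1*2041 = -9 - 2041 = -2050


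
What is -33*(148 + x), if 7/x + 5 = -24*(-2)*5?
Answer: -1147971/235 ≈ -4885.0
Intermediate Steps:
x = 7/235 (x = 7/(-5 - 24*(-2)*5) = 7/(-5 - 4*(-12)*5) = 7/(-5 + 48*5) = 7/(-5 + 240) = 7/235 ≈ 0.029787)
-33*(148 + x) = -33*(148 + 7/235) = -33*34787/235 = -1147971/235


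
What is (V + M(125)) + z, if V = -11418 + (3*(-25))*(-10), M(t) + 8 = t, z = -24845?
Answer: -35396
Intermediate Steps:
M(t) = -8 + t
V = -10668 (V = -11418 - 75*(-10) = -11418 + 750 = -10668)
(V + M(125)) + z = (-10668 + (-8 + 125)) - 24845 = (-10668 + 117) - 24845 = -10551 - 24845 = -35396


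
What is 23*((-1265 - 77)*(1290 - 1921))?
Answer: 19476446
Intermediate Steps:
23*((-1265 - 77)*(1290 - 1921)) = 23*(-1342*(-631)) = 23*846802 = 19476446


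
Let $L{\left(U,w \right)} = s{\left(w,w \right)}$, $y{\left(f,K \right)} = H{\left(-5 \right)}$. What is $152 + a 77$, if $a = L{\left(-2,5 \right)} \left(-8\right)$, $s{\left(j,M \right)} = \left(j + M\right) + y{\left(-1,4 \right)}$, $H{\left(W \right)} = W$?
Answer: $-2928$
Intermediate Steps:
$y{\left(f,K \right)} = -5$
$s{\left(j,M \right)} = -5 + M + j$ ($s{\left(j,M \right)} = \left(j + M\right) - 5 = \left(M + j\right) - 5 = -5 + M + j$)
$L{\left(U,w \right)} = -5 + 2 w$ ($L{\left(U,w \right)} = -5 + w + w = -5 + 2 w$)
$a = -40$ ($a = \left(-5 + 2 \cdot 5\right) \left(-8\right) = \left(-5 + 10\right) \left(-8\right) = 5 \left(-8\right) = -40$)
$152 + a 77 = 152 - 3080 = -2928$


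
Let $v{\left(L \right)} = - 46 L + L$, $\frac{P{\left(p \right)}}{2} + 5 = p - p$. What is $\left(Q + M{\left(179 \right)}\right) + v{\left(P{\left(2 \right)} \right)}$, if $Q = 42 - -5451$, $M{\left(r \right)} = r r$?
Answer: $37984$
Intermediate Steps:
$P{\left(p \right)} = -10$ ($P{\left(p \right)} = -10 + 2 \left(p - p\right) = -10 + 2 \cdot 0 = -10 + 0 = -10$)
$v{\left(L \right)} = - 45 L$
$M{\left(r \right)} = r^{2}$
$Q = 5493$ ($Q = 42 + 5451 = 5493$)
$\left(Q + M{\left(179 \right)}\right) + v{\left(P{\left(2 \right)} \right)} = \left(5493 + 179^{2}\right) - -450 = \left(5493 + 32041\right) + 450 = 37534 + 450 = 37984$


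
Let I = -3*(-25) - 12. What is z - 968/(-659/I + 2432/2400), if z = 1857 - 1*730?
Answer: 18293233/14879 ≈ 1229.5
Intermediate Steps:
I = 63 (I = 75 - 12 = 63)
z = 1127 (z = 1857 - 730 = 1127)
z - 968/(-659/I + 2432/2400) = 1127 - 968/(-659/63 + 2432/2400) = 1127 - 968/(-659*1/63 + 2432*(1/2400)) = 1127 - 968/(-659/63 + 76/75) = 1127 - 968/(-14879/1575) = 1127 - 968*(-1575)/14879 = 1127 - 1*(-1524600/14879) = 1127 + 1524600/14879 = 18293233/14879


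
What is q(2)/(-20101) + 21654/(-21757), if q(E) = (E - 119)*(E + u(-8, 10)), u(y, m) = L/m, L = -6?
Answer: -2158516287/2186687285 ≈ -0.98712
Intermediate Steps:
u(y, m) = -6/m
q(E) = (-119 + E)*(-⅗ + E) (q(E) = (E - 119)*(E - 6/10) = (-119 + E)*(E - 6*⅒) = (-119 + E)*(E - ⅗) = (-119 + E)*(-⅗ + E))
q(2)/(-20101) + 21654/(-21757) = (357/5 + 2² - 598/5*2)/(-20101) + 21654/(-21757) = (357/5 + 4 - 1196/5)*(-1/20101) + 21654*(-1/21757) = -819/5*(-1/20101) - 21654/21757 = 819/100505 - 21654/21757 = -2158516287/2186687285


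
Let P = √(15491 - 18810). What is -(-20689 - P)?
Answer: 20689 + I*√3319 ≈ 20689.0 + 57.611*I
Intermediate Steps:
P = I*√3319 (P = √(-3319) = I*√3319 ≈ 57.611*I)
-(-20689 - P) = -(-20689 - I*√3319) = 20689 + I*√3319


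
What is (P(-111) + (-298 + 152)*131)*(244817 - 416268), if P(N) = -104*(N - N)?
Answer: 3279171826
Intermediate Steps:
P(N) = 0 (P(N) = -104*0 = 0)
(P(-111) + (-298 + 152)*131)*(244817 - 416268) = (0 + (-298 + 152)*131)*(244817 - 416268) = (0 - 146*131)*(-171451) = (0 - 19126)*(-171451) = -19126*(-171451) = 3279171826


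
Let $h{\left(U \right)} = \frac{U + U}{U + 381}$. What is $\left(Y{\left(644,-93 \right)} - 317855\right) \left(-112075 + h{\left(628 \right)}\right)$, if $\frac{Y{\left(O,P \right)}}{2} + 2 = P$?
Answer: $\frac{35965297950855}{1009} \approx 3.5645 \cdot 10^{10}$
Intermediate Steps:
$Y{\left(O,P \right)} = -4 + 2 P$
$h{\left(U \right)} = \frac{2 U}{381 + U}$
$\left(Y{\left(644,-93 \right)} - 317855\right) \left(-112075 + h{\left(628 \right)}\right) = \left(\left(-4 + 2 \left(-93\right)\right) - 317855\right) \left(-112075 + 2 \cdot 628 \frac{1}{381 + 628}\right) = \left(\left(-4 - 186\right) - 317855\right) \left(-112075 + 2 \cdot 628 \cdot \frac{1}{1009}\right) = \left(-190 - 317855\right) \left(-112075 + 2 \cdot 628 \cdot \frac{1}{1009}\right) = - 318045 \left(-112075 + \frac{1256}{1009}\right) = \left(-318045\right) \left(- \frac{113082419}{1009}\right) = \frac{35965297950855}{1009}$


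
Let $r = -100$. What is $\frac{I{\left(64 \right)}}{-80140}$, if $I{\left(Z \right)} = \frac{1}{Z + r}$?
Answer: $\frac{1}{2885040} \approx 3.4662 \cdot 10^{-7}$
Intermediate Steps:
$I{\left(Z \right)} = \frac{1}{-100 + Z}$ ($I{\left(Z \right)} = \frac{1}{Z - 100} = \frac{1}{-100 + Z}$)
$\frac{I{\left(64 \right)}}{-80140} = \frac{1}{\left(-100 + 64\right) \left(-80140\right)} = \frac{1}{-36} \left(- \frac{1}{80140}\right) = \left(- \frac{1}{36}\right) \left(- \frac{1}{80140}\right) = \frac{1}{2885040}$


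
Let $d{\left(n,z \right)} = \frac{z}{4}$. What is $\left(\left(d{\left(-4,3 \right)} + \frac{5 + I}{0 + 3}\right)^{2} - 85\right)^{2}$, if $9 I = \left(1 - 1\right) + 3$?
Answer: $\frac{10379330641}{1679616} \approx 6179.6$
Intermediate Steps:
$d{\left(n,z \right)} = \frac{z}{4}$ ($d{\left(n,z \right)} = z \frac{1}{4} = \frac{z}{4}$)
$I = \frac{1}{3}$ ($I = \frac{\left(1 - 1\right) + 3}{9} = \frac{0 + 3}{9} = \frac{1}{9} \cdot 3 = \frac{1}{3} \approx 0.33333$)
$\left(\left(d{\left(-4,3 \right)} + \frac{5 + I}{0 + 3}\right)^{2} - 85\right)^{2} = \left(\left(\frac{1}{4} \cdot 3 + \frac{5 + \frac{1}{3}}{0 + 3}\right)^{2} - 85\right)^{2} = \left(\left(\frac{3}{4} + \frac{16}{3 \cdot 3}\right)^{2} - 85\right)^{2} = \left(\left(\frac{3}{4} + \frac{16}{3} \cdot \frac{1}{3}\right)^{2} - 85\right)^{2} = \left(\left(\frac{3}{4} + \frac{16}{9}\right)^{2} - 85\right)^{2} = \left(\left(\frac{91}{36}\right)^{2} - 85\right)^{2} = \left(\frac{8281}{1296} - 85\right)^{2} = \left(- \frac{101879}{1296}\right)^{2} = \frac{10379330641}{1679616}$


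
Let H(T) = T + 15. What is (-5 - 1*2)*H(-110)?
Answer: 665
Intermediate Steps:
H(T) = 15 + T
(-5 - 1*2)*H(-110) = (-5 - 1*2)*(15 - 110) = (-5 - 2)*(-95) = -7*(-95) = 665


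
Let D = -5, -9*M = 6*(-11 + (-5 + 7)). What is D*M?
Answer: -30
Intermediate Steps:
M = 6 (M = -2*(-11 + (-5 + 7))/3 = -2*(-11 + 2)/3 = -2*(-9)/3 = -⅑*(-54) = 6)
D*M = -5*6 = -30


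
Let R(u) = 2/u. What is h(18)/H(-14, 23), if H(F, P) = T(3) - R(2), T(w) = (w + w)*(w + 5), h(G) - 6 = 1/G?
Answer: 109/846 ≈ 0.12884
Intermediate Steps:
h(G) = 6 + 1/G
T(w) = 2*w*(5 + w) (T(w) = (2*w)*(5 + w) = 2*w*(5 + w))
H(F, P) = 47 (H(F, P) = 2*3*(5 + 3) - 2/2 = 2*3*8 - 2/2 = 48 - 1*1 = 48 - 1 = 47)
h(18)/H(-14, 23) = (6 + 1/18)/47 = (6 + 1/18)*(1/47) = (109/18)*(1/47) = 109/846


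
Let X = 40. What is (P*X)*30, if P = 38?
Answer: 45600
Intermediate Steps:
(P*X)*30 = (38*40)*30 = 1520*30 = 45600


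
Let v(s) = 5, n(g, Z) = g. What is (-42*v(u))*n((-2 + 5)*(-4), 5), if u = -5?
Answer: 2520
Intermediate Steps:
(-42*v(u))*n((-2 + 5)*(-4), 5) = (-42*5)*((-2 + 5)*(-4)) = -630*(-4) = -210*(-12) = 2520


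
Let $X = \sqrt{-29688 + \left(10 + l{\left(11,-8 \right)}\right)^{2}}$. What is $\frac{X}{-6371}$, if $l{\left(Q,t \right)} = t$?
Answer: $- \frac{2 i \sqrt{7421}}{6371} \approx - 0.027043 i$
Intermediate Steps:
$X = 2 i \sqrt{7421}$ ($X = \sqrt{-29688 + \left(10 - 8\right)^{2}} = \sqrt{-29688 + 2^{2}} = \sqrt{-29688 + 4} = \sqrt{-29684} = 2 i \sqrt{7421} \approx 172.29 i$)
$\frac{X}{-6371} = \frac{2 i \sqrt{7421}}{-6371} = 2 i \sqrt{7421} \left(- \frac{1}{6371}\right) = - \frac{2 i \sqrt{7421}}{6371}$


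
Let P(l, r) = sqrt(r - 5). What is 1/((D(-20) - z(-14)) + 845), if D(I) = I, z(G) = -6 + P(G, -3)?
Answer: 831/690569 + 2*I*sqrt(2)/690569 ≈ 0.0012034 + 4.0958e-6*I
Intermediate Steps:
P(l, r) = sqrt(-5 + r)
z(G) = -6 + 2*I*sqrt(2) (z(G) = -6 + sqrt(-5 - 3) = -6 + sqrt(-8) = -6 + 2*I*sqrt(2))
1/((D(-20) - z(-14)) + 845) = 1/((-20 - (-6 + 2*I*sqrt(2))) + 845) = 1/((-20 + (6 - 2*I*sqrt(2))) + 845) = 1/((-14 - 2*I*sqrt(2)) + 845) = 1/(831 - 2*I*sqrt(2))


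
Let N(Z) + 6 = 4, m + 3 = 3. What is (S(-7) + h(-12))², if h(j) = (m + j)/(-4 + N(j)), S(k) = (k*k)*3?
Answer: 22201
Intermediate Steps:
m = 0 (m = -3 + 3 = 0)
N(Z) = -2 (N(Z) = -6 + 4 = -2)
S(k) = 3*k² (S(k) = k²*3 = 3*k²)
h(j) = -j/6 (h(j) = (0 + j)/(-4 - 2) = j/(-6) = j*(-⅙) = -j/6)
(S(-7) + h(-12))² = (3*(-7)² - ⅙*(-12))² = (3*49 + 2)² = (147 + 2)² = 149² = 22201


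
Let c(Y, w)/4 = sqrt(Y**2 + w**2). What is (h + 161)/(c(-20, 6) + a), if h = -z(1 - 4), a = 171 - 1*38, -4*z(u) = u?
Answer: 85253/42852 - 1282*sqrt(109)/10713 ≈ 0.74011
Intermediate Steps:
z(u) = -u/4
a = 133 (a = 171 - 38 = 133)
h = -3/4 (h = -(-1)*(1 - 4)/4 = -(-1)*(-3)/4 = -1*3/4 = -3/4 ≈ -0.75000)
c(Y, w) = 4*sqrt(Y**2 + w**2)
(h + 161)/(c(-20, 6) + a) = (-3/4 + 161)/(4*sqrt((-20)**2 + 6**2) + 133) = 641/(4*(4*sqrt(400 + 36) + 133)) = 641/(4*(4*sqrt(436) + 133)) = 641/(4*(4*(2*sqrt(109)) + 133)) = 641/(4*(8*sqrt(109) + 133)) = 641/(4*(133 + 8*sqrt(109)))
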